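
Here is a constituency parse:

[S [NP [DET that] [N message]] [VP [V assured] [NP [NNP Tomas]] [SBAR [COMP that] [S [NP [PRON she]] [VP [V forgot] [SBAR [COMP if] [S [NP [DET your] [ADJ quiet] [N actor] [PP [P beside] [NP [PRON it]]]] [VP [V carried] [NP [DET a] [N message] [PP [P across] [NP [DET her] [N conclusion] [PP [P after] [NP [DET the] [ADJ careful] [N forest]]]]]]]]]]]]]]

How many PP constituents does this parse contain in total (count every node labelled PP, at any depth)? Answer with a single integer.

3

Scanning left to right, an opening `[PP` appears at word positions 12, 17, 20 — 3 in total.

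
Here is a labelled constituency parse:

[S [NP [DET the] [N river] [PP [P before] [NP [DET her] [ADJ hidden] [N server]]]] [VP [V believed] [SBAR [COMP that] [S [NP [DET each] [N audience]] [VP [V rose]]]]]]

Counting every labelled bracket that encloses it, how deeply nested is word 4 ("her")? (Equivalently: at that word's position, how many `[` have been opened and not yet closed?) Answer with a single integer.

5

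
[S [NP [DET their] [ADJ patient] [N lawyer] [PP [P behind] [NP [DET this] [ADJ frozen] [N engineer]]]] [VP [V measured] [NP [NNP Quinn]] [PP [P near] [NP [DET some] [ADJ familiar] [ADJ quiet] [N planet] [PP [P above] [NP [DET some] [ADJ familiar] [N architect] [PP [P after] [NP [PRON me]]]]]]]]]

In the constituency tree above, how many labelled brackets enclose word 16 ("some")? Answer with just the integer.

7

The word sits inside DET, which is inside NP, inside PP, inside NP, inside PP, inside VP, inside S — 7 brackets in all.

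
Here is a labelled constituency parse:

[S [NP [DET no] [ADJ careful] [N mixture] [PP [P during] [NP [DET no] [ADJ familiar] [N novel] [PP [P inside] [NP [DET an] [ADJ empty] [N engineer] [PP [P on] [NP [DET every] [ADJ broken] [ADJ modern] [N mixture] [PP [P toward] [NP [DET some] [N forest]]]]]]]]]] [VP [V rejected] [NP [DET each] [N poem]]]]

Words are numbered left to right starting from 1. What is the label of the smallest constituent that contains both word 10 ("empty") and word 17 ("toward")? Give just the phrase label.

Word 10 lies under S → NP → PP → NP → PP → NP → ADJ; word 17 lies under S → NP → PP → NP → PP → NP → PP → NP → PP → P. The lowest shared node is the NP.

NP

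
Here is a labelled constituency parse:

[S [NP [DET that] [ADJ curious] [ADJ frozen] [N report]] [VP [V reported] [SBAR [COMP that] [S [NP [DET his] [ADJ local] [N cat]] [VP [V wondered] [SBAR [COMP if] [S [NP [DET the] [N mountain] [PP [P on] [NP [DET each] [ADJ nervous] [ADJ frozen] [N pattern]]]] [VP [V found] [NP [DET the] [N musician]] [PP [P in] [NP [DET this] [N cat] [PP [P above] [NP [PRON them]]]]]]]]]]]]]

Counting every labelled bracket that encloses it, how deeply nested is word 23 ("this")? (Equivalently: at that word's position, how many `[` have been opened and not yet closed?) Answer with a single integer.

11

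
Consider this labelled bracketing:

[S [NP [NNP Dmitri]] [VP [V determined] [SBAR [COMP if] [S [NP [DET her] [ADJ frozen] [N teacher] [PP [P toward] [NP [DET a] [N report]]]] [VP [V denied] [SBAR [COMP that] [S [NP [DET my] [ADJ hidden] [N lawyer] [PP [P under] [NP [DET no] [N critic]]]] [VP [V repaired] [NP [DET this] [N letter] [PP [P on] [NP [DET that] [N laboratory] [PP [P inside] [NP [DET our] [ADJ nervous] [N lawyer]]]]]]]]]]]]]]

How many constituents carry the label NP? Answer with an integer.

Listing each NP by its span: [NP Dmitri]; [NP her frozen teacher toward a report]; [NP a report]; [NP my hidden lawyer under no critic]; [NP no critic]; [NP this letter on that laboratory inside our nervous lawyer] … — that makes 8.

8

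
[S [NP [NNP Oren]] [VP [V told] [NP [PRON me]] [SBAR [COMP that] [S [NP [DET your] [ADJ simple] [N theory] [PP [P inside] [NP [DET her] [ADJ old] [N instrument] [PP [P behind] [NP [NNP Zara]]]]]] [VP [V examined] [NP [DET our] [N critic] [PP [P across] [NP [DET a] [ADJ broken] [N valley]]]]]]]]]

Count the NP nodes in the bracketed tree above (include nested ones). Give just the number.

7

Listing each NP by its span: [NP Oren]; [NP me]; [NP your simple theory inside her old instrument behind Zara]; [NP her old instrument behind Zara]; [NP Zara]; [NP our critic across a broken valley] … — that makes 7.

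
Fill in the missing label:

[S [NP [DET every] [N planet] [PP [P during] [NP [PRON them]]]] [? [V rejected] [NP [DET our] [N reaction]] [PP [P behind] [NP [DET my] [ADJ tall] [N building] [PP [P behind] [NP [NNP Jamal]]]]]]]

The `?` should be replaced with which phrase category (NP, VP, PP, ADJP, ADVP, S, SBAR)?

VP

The `?` node immediately contains: V 'rejected', NP, PP. That is the internal structure of a verb phrase, so the label is VP.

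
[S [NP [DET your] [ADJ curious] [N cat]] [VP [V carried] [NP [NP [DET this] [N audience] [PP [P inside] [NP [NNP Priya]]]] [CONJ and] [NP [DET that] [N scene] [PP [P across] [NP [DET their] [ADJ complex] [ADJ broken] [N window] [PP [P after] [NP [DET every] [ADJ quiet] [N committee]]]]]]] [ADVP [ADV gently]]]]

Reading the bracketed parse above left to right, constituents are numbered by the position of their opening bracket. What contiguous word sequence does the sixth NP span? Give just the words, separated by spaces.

The NP opening brackets appear, in order, over: "your curious cat"; "this audience inside Priya and that scene across their complex broken window after every quiet committee"; "this audience inside Priya"; "Priya"; "that scene across their complex broken window after every quiet committee"; "their complex broken window after every quiet committee"; "every quiet committee". The sixth one spans "their complex broken window after every quiet committee".

their complex broken window after every quiet committee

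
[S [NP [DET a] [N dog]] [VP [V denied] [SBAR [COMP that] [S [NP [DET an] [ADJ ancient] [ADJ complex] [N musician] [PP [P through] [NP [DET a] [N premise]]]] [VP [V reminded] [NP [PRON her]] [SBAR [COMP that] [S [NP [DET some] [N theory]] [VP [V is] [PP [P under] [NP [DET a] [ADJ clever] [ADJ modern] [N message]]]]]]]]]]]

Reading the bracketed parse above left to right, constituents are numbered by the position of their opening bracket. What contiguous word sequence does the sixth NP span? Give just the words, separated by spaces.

In left-to-right order the NP constituents are "a dog"; "an ancient complex musician through a premise"; "a premise"; "her"; "some theory"; "a clever modern message". Number 6 is "a clever modern message".

a clever modern message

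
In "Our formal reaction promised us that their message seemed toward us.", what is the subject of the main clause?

In the main clause the verb is "promised"; the NP preceding it, "our formal reaction", is the subject.

our formal reaction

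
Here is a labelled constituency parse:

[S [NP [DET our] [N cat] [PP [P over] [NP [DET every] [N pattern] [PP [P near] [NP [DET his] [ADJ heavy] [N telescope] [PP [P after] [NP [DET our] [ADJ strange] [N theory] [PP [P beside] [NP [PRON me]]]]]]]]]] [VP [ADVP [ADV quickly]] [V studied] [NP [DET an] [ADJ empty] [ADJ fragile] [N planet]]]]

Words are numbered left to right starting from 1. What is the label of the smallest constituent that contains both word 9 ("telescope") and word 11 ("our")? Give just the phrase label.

NP

The smallest bracket enclosing both words is [NP his heavy telescope after our strange theory beside me], so the label is NP.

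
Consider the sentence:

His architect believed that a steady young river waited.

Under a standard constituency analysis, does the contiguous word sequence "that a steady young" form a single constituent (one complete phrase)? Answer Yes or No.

The sequence begins inside the complementizer "that" and ends inside the clause "a steady young river waited"; it crosses a phrase boundary, so no single node in the tree spans exactly those words.

No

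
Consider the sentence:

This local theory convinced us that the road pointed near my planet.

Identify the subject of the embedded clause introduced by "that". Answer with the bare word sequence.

the road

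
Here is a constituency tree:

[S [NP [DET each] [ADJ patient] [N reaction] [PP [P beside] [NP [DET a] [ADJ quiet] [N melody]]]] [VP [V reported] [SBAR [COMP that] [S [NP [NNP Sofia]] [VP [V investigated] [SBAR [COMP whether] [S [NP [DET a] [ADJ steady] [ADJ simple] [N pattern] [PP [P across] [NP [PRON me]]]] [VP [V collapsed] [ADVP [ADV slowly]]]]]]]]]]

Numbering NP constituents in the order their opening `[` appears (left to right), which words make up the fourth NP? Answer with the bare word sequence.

Opening `[NP` markers occur at word positions 1, 5, 10, 13, 18; the fourth of these opens the constituent [NP a steady simple pattern across me].

a steady simple pattern across me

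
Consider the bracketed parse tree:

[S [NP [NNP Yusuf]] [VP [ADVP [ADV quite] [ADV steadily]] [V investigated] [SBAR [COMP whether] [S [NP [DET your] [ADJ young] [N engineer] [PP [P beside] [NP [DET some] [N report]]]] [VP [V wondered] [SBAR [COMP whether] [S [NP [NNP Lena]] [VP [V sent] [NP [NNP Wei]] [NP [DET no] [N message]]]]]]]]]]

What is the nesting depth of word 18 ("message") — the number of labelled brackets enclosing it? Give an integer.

Counting open brackets not yet closed at "message": [S [VP [SBAR [S [VP [SBAR [S [VP [NP [N = 10.

10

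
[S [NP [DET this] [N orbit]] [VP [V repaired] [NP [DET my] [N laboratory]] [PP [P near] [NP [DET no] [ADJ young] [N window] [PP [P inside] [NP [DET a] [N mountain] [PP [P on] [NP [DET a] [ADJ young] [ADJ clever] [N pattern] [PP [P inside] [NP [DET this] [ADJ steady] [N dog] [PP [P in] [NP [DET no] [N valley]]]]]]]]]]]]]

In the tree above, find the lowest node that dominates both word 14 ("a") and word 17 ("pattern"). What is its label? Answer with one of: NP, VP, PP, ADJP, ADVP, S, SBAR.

Word 14 lies under S → VP → PP → NP → PP → NP → PP → NP → DET; word 17 lies under S → VP → PP → NP → PP → NP → PP → NP → N. The lowest shared node is the NP.

NP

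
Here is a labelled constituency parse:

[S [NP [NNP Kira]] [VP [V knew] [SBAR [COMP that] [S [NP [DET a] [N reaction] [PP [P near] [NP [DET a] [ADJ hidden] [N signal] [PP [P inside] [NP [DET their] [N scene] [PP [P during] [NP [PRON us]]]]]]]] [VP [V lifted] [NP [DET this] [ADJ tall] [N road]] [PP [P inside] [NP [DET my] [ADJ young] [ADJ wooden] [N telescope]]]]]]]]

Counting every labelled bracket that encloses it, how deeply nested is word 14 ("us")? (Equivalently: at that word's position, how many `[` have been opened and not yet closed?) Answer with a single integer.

12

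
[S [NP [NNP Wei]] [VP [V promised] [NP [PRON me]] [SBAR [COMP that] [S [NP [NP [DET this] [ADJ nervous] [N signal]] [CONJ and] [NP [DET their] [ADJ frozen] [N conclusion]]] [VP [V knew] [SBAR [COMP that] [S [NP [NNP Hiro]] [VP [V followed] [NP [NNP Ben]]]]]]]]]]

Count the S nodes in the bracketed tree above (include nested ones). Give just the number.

Scanning left to right, an opening `[S` appears at word positions 1, 5, 14 — 3 in total.

3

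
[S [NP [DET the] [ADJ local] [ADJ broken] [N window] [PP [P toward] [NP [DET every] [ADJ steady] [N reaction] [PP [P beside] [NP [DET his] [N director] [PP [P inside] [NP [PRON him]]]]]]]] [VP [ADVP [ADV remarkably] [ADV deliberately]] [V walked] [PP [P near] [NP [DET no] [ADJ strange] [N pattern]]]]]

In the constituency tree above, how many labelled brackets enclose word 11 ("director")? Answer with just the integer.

The word sits inside N, which is inside NP, inside PP, inside NP, inside PP, inside NP, inside S — 7 brackets in all.

7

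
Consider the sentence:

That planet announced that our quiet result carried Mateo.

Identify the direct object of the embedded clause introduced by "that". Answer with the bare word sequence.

"carried" heads the VP of the embedded clause introduced by "that", and "Mateo" is its direct object.

Mateo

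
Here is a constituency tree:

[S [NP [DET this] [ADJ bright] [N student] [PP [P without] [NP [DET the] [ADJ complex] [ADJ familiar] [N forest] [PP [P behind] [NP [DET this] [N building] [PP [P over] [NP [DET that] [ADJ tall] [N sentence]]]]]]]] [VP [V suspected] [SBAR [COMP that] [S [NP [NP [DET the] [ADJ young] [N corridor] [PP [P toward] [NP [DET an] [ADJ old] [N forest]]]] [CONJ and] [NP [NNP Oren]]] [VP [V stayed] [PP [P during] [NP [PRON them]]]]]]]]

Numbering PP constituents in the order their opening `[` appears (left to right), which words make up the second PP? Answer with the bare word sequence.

behind this building over that tall sentence

The PP opening brackets appear, in order, over: "without the complex familiar forest behind this building over that tall sentence"; "behind this building over that tall sentence"; "over that tall sentence"; "toward an old forest"; "during them". The second one spans "behind this building over that tall sentence".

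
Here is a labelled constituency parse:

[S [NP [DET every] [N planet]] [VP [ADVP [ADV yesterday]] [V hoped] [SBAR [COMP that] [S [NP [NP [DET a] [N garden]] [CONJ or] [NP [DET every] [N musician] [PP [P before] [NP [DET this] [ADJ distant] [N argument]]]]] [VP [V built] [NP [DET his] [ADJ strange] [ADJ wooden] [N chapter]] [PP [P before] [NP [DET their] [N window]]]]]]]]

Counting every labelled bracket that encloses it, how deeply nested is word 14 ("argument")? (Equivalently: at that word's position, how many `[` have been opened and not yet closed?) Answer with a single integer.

9

Counting open brackets not yet closed at "argument": [S [VP [SBAR [S [NP [NP [PP [NP [N = 9.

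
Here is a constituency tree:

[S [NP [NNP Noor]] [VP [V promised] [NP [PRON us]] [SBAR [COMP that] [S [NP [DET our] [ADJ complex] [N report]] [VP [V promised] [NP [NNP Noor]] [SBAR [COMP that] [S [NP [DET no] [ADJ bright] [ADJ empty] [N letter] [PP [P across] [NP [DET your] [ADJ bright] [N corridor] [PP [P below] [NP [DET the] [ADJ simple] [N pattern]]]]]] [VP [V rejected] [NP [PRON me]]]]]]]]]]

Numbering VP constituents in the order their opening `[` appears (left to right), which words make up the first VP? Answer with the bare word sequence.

promised us that our complex report promised Noor that no bright empty letter across your bright corridor below the simple pattern rejected me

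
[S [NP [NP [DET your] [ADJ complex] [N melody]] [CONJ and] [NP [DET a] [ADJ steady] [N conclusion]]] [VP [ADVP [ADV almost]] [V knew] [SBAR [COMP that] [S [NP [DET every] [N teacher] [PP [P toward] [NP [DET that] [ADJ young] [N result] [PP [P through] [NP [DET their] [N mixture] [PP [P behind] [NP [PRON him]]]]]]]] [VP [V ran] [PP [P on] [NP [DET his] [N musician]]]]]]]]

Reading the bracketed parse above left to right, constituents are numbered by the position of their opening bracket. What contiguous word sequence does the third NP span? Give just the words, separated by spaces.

In left-to-right order the NP constituents are "your complex melody and a steady conclusion"; "your complex melody"; "a steady conclusion"; "every teacher toward that young result through their mixture behind him"; "that young result through their mixture behind him"; "their mixture behind him"; "him"; "his musician". Number 3 is "a steady conclusion".

a steady conclusion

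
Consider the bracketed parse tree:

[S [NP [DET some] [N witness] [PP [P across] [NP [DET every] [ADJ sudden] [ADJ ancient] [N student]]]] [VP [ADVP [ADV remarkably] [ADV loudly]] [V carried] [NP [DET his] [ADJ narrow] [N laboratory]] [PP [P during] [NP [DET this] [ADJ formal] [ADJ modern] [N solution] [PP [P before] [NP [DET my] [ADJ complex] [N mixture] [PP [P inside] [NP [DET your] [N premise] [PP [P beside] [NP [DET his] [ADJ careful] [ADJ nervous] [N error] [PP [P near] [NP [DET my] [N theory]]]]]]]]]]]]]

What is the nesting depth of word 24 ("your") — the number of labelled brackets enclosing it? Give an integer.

9

Path from the root down to the word: S → VP → PP → NP → PP → NP → PP → NP → DET. That is 9 enclosing brackets.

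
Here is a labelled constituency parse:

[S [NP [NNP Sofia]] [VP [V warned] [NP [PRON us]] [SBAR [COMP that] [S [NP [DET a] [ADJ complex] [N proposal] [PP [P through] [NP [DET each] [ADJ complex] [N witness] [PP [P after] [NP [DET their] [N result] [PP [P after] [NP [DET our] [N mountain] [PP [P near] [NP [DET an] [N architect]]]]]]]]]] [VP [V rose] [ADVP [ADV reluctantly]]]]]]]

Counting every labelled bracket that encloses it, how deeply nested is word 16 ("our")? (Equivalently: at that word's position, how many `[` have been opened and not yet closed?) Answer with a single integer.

12

Counting open brackets not yet closed at "our": [S [VP [SBAR [S [NP [PP [NP [PP [NP [PP [NP [DET = 12.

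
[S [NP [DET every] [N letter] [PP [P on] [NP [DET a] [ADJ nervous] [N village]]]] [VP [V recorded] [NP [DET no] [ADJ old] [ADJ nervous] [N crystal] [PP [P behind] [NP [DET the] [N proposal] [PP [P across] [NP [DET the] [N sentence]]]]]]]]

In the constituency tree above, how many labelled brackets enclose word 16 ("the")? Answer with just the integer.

Counting open brackets not yet closed at "the": [S [VP [NP [PP [NP [PP [NP [DET = 8.

8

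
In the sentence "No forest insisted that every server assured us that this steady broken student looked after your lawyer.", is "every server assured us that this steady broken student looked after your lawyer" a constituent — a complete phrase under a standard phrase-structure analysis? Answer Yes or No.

Yes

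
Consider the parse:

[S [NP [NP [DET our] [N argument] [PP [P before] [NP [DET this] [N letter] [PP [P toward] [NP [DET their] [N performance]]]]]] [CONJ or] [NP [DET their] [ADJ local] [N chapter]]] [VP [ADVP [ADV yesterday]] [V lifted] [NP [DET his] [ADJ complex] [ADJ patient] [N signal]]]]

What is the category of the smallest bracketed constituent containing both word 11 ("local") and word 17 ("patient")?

The smallest bracket enclosing both words is [S our argument before this letter toward their performance or their local chapter yesterday lifted his complex patient signal], so the label is S.

S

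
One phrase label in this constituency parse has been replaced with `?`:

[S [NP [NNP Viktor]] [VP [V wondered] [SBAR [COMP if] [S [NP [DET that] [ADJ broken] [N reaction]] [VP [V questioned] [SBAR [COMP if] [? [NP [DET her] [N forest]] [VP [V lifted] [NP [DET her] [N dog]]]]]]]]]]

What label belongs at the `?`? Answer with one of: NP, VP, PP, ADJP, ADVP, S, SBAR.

Looking at what the `?` directly dominates — NP, VP — this is a clause (S).

S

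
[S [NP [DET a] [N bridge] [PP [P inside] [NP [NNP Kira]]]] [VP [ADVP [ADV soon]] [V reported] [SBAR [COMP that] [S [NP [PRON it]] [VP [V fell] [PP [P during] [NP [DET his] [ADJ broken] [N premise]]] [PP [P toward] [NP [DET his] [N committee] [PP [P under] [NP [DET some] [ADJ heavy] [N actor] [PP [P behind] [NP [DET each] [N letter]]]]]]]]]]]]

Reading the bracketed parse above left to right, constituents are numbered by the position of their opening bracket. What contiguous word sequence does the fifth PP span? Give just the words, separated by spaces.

The PP opening brackets appear, in order, over: "inside Kira"; "during his broken premise"; "toward his committee under some heavy actor behind each letter"; "under some heavy actor behind each letter"; "behind each letter". The fifth one spans "behind each letter".

behind each letter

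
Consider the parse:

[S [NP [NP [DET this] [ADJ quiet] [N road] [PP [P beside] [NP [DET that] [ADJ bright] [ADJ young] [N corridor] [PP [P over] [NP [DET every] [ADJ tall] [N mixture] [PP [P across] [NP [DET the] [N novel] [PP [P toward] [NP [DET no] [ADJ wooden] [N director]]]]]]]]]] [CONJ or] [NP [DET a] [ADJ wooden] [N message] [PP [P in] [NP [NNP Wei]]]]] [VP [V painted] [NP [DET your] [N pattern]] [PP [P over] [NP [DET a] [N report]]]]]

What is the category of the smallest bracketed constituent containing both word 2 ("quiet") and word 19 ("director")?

NP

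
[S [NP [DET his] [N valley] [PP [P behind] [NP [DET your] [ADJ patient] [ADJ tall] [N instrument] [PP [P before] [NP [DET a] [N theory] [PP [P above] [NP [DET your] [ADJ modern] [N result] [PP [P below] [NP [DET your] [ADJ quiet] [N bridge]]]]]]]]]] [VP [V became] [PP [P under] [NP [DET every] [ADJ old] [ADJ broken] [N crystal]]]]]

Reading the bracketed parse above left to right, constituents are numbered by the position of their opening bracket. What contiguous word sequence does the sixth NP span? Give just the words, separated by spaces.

every old broken crystal

Opening `[NP` markers occur at word positions 1, 4, 9, 12, 16, 21; the sixth of these opens the constituent [NP every old broken crystal].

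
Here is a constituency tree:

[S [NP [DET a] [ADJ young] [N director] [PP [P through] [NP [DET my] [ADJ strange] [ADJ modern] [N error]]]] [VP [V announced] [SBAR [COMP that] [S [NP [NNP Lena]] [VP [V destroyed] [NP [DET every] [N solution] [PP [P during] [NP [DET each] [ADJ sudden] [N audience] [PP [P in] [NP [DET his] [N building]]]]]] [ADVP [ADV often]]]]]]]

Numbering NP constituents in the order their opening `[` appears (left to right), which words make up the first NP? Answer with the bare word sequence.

a young director through my strange modern error

Opening `[NP` markers occur at word positions 1, 5, 11, 13, 16, 20; the first of these opens the constituent [NP a young director through my strange modern error].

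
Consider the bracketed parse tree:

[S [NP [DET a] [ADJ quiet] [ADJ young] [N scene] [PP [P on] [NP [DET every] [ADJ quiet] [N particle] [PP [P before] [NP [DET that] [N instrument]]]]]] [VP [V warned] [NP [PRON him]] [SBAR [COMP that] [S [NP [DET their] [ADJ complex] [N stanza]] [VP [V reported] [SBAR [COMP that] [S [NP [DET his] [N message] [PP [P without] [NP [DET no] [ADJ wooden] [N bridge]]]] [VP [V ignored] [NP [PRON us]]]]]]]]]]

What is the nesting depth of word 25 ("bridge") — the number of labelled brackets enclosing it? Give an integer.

Path from the root down to the word: S → VP → SBAR → S → VP → SBAR → S → NP → PP → NP → N. That is 11 enclosing brackets.

11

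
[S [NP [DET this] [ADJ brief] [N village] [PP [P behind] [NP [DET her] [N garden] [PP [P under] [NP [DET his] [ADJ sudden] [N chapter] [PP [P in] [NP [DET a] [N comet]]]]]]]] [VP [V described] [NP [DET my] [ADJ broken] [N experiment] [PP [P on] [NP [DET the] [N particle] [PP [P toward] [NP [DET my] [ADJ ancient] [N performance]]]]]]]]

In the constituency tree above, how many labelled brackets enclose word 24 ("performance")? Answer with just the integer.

8

The word sits inside N, which is inside NP, inside PP, inside NP, inside PP, inside NP, inside VP, inside S — 8 brackets in all.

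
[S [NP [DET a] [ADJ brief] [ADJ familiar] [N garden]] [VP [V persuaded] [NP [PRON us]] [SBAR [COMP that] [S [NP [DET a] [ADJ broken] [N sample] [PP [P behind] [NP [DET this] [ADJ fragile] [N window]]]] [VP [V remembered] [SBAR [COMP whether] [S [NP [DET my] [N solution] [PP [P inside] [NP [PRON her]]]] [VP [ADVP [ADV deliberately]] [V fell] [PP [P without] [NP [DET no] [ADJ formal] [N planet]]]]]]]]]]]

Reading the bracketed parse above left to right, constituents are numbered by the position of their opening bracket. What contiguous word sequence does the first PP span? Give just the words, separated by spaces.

Opening `[PP` markers occur at word positions 11, 19, 23; the first of these opens the constituent [PP behind this fragile window].

behind this fragile window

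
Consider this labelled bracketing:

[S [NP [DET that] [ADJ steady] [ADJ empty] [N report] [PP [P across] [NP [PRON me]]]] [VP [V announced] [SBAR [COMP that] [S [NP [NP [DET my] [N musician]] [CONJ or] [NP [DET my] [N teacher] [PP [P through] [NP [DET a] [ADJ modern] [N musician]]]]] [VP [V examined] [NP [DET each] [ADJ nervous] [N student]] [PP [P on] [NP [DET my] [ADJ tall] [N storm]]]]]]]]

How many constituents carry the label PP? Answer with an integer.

3

Listing each PP by its span: [PP across me]; [PP through a modern musician]; [PP on my tall storm] — that makes 3.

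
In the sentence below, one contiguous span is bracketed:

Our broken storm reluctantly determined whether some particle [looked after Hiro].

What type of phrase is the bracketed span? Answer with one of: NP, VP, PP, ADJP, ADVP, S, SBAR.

VP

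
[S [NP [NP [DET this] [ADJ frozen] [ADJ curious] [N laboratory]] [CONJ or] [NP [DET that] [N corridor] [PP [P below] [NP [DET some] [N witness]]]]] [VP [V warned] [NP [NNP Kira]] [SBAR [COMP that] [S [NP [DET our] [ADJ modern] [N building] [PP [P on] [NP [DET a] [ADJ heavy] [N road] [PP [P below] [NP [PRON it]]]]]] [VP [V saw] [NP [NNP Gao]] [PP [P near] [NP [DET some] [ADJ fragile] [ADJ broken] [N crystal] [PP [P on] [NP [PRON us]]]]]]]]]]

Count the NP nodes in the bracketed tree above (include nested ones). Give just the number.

11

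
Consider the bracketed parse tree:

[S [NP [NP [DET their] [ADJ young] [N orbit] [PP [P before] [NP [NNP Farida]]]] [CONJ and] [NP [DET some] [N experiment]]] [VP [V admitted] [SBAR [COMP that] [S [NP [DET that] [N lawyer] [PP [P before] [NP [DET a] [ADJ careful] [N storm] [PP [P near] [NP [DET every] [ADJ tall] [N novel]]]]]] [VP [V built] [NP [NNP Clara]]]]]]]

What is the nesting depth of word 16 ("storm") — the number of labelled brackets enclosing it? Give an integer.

Path from the root down to the word: S → VP → SBAR → S → NP → PP → NP → N. That is 8 enclosing brackets.

8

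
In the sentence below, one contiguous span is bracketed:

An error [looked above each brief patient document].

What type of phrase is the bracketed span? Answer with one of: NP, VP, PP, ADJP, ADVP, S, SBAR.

VP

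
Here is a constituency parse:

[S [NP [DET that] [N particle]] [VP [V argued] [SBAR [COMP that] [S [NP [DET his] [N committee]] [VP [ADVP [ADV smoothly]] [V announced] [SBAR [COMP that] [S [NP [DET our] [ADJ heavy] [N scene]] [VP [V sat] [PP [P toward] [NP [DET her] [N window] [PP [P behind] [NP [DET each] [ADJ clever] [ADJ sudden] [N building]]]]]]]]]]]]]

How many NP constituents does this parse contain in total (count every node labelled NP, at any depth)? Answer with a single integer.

Scanning left to right, an opening `[NP` appears at word positions 1, 5, 10, 15, 18 — 5 in total.

5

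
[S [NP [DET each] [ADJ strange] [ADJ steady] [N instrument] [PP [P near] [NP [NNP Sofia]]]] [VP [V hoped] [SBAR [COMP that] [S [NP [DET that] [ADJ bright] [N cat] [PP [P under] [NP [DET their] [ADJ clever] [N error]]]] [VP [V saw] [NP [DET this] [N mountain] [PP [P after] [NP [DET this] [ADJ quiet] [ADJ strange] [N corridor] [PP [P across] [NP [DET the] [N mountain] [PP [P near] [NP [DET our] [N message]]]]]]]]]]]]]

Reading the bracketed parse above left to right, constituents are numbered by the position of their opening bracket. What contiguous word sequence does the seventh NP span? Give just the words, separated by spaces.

the mountain near our message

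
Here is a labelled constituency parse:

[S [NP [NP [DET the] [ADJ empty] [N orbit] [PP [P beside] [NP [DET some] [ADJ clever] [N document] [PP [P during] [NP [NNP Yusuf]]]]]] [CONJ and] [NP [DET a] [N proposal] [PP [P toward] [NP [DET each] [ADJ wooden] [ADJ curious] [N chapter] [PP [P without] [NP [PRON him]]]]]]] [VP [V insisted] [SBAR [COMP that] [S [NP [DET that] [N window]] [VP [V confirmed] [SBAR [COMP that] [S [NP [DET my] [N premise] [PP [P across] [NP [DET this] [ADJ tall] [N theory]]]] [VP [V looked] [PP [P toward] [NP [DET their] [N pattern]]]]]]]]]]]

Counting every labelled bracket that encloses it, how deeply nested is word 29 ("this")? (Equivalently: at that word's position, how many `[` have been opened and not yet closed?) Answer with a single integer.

Counting open brackets not yet closed at "this": [S [VP [SBAR [S [VP [SBAR [S [NP [PP [NP [DET = 11.

11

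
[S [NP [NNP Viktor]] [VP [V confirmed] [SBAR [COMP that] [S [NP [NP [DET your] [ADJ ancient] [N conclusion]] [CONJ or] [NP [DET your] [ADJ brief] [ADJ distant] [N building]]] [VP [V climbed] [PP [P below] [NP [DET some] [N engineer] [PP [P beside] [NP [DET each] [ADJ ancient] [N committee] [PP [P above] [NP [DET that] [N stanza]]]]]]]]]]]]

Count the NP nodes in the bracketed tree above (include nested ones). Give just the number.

The NP constituents are: [NP Viktor]; [NP your ancient conclusion or your brief distant building]; [NP your ancient conclusion]; [NP your brief distant building]; [NP some engineer beside each ancient committee above that stanza]; [NP each ancient committee above that stanza] …. Total: 7.

7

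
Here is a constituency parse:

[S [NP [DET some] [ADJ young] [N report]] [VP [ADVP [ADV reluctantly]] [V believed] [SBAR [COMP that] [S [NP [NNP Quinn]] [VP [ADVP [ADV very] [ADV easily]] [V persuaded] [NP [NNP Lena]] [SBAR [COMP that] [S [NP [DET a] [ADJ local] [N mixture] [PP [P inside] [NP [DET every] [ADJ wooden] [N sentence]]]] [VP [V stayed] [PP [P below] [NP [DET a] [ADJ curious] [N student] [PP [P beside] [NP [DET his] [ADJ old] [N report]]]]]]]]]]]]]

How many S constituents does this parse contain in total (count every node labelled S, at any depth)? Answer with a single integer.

Listing each S by its span: [S some young report reluctantly believed that Quinn very easily persuaded Lena that a local mixture inside every wooden sentence stayed below a curious student beside his old report]; [S Quinn very easily persuaded Lena that a local mixture inside every wooden sentence stayed below a curious student beside his old report]; [S a local mixture inside every wooden sentence stayed below a curious student beside his old report] — that makes 3.

3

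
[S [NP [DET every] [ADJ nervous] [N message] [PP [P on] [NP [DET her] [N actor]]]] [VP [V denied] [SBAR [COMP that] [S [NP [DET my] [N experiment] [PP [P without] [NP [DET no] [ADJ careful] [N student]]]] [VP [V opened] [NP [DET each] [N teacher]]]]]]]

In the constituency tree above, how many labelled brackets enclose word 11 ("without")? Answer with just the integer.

7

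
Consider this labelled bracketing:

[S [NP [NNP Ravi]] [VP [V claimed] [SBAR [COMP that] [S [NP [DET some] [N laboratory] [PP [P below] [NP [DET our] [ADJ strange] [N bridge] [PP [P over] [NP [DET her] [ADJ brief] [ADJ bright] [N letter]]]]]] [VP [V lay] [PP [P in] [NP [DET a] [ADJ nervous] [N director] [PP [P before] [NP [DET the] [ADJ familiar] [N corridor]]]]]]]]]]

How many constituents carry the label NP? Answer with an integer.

6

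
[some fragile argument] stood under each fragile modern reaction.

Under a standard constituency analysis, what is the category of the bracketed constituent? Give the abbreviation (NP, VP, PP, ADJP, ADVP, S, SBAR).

"argument" is the head of the bracketed span, so the span is a noun phrase: NP.

NP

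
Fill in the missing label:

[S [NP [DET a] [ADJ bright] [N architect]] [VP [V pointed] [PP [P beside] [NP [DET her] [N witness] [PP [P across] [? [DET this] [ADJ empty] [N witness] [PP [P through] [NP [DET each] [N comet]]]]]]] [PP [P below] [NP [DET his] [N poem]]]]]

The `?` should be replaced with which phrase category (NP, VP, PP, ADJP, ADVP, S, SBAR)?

NP

A constituent whose immediate children are DET 'this', ADJ 'empty', N 'witness', PP is a noun phrase: NP.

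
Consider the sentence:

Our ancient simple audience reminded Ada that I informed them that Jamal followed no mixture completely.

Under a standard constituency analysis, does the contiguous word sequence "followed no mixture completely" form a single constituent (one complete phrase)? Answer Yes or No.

The sequence corresponds to a single VP node — the verb phrase "followed no mixture completely".

Yes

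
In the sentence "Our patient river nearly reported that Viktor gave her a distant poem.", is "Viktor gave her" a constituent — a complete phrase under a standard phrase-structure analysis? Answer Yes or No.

No

The smallest constituent containing the whole sequence is the clause [S Viktor gave her a distant poem], but the sequence is only part of it — it straddles the boundary between noun phrase "Viktor" and verb phrase "gave her a distant poem".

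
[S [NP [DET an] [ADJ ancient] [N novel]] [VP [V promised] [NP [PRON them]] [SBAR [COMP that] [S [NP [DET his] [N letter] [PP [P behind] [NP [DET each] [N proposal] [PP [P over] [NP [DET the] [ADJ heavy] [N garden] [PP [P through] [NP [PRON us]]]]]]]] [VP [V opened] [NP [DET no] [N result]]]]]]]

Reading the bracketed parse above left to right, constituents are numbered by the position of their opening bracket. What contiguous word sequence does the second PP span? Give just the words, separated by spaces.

over the heavy garden through us

Opening `[PP` markers occur at word positions 9, 12, 16; the second of these opens the constituent [PP over the heavy garden through us].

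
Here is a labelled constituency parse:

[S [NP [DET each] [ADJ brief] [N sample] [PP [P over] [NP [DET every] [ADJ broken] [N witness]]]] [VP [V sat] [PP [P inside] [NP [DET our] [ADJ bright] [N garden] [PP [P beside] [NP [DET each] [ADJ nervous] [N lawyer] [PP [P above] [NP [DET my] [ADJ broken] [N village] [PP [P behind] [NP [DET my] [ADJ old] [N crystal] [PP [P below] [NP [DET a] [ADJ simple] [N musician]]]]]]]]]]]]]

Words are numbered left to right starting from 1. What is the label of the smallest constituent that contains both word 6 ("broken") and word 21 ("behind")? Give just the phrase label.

S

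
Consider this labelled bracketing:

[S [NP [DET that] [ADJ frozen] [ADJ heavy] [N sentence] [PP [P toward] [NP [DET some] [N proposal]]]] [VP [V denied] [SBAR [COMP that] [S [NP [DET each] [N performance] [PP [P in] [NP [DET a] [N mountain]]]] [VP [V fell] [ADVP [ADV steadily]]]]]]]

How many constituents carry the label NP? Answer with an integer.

The NP constituents are: [NP that frozen heavy sentence toward some proposal]; [NP some proposal]; [NP each performance in a mountain]; [NP a mountain]. Total: 4.

4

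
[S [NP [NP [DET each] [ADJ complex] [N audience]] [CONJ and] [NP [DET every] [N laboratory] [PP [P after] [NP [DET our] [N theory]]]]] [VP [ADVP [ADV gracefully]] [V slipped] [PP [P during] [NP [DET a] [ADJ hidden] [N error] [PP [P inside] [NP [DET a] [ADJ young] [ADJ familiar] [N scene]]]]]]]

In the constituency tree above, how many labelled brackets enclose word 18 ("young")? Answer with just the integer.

The word sits inside ADJ, which is inside NP, inside PP, inside NP, inside PP, inside VP, inside S — 7 brackets in all.

7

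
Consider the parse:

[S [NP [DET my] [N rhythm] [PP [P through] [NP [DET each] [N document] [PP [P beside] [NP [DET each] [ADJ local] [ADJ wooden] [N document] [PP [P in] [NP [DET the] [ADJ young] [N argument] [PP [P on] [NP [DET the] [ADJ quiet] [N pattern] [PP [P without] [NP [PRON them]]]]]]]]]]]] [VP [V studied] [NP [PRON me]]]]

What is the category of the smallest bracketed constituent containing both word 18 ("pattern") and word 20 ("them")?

Word 18 lies under S → NP → PP → NP → PP → NP → PP → NP → PP → NP → N; word 20 lies under S → NP → PP → NP → PP → NP → PP → NP → PP → NP → PP → NP → PRON. The lowest shared node is the NP.

NP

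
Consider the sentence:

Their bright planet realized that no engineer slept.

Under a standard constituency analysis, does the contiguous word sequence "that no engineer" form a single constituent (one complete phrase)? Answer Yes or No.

No

The sequence begins inside the complementizer "that" and ends inside the clause "no engineer slept"; it crosses a phrase boundary, so no single node in the tree spans exactly those words.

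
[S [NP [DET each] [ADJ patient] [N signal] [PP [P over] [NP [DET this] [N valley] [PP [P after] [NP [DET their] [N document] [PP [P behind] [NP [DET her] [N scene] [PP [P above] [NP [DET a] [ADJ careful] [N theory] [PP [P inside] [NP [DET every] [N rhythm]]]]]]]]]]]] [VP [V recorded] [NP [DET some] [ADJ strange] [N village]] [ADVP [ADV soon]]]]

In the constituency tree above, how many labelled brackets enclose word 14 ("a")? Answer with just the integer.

11

The word sits inside DET, which is inside NP, inside PP, inside NP, inside PP, inside NP, inside PP, inside NP, inside PP, inside NP, inside S — 11 brackets in all.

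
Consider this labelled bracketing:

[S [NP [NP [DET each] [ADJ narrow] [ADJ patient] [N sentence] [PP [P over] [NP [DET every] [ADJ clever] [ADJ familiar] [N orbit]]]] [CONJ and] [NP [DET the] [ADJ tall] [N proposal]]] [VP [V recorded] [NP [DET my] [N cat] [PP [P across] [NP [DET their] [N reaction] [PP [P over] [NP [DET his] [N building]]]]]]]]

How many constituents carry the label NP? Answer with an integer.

7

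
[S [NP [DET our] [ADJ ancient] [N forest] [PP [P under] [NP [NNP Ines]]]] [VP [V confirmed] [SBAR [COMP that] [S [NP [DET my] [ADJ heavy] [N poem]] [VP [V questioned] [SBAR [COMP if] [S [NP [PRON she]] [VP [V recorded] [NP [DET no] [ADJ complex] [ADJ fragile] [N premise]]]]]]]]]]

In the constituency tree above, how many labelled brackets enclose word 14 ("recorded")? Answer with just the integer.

9

The word sits inside V, which is inside VP, inside S, inside SBAR, inside VP, inside S, inside SBAR, inside VP, inside S — 9 brackets in all.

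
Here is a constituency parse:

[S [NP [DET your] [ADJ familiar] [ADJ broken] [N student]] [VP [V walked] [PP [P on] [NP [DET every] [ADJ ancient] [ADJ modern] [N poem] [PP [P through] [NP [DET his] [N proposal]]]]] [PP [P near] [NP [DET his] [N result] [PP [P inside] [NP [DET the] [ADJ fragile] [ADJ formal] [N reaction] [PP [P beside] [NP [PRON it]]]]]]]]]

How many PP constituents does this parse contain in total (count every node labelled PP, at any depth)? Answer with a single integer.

5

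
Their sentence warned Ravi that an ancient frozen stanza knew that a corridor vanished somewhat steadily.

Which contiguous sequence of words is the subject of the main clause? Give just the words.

their sentence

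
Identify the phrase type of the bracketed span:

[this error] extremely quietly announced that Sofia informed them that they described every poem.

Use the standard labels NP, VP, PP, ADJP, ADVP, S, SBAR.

NP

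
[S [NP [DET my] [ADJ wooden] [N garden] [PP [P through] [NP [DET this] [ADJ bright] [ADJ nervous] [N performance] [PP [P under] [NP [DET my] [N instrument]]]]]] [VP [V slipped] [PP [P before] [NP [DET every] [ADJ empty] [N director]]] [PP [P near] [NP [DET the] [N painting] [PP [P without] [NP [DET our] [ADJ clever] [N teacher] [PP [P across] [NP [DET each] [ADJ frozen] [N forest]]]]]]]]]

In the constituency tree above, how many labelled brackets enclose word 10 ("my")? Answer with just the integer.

The word sits inside DET, which is inside NP, inside PP, inside NP, inside PP, inside NP, inside S — 7 brackets in all.

7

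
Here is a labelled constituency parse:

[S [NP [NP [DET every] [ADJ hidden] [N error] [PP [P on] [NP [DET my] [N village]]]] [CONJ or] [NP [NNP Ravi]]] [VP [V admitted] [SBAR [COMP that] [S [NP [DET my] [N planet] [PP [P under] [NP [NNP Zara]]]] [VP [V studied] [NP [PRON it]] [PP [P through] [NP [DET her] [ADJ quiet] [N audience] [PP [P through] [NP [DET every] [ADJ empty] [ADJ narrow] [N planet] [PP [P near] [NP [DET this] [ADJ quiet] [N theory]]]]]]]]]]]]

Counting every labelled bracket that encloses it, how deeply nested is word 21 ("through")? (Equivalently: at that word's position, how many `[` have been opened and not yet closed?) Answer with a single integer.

The word sits inside P, which is inside PP, inside NP, inside PP, inside VP, inside S, inside SBAR, inside VP, inside S — 9 brackets in all.

9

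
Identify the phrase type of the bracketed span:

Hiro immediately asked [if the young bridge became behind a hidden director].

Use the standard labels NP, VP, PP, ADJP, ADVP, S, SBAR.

SBAR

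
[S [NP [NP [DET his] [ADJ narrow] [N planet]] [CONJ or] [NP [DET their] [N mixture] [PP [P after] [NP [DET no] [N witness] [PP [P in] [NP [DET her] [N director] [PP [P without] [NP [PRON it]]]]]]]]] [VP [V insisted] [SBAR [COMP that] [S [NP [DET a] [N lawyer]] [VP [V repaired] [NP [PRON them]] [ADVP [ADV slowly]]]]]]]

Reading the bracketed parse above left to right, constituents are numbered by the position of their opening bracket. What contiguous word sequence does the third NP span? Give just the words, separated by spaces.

their mixture after no witness in her director without it

The NP opening brackets appear, in order, over: "his narrow planet or their mixture after no witness in her director without it"; "his narrow planet"; "their mixture after no witness in her director without it"; "no witness in her director without it"; "her director without it"; "it"; "a lawyer"; "them". The third one spans "their mixture after no witness in her director without it".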